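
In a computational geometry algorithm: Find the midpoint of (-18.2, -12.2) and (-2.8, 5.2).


M = (((-18.2)+(-2.8))/2, ((-12.2)+5.2)/2)
= (-10.5, -3.5)

(-10.5, -3.5)


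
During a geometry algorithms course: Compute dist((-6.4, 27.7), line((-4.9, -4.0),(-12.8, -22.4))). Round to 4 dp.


|cross product| = 278.03
|line direction| = sqrt(400.97) = 20.0242
Distance = 278.03/sqrt(400.97) = 13.8847

13.8847


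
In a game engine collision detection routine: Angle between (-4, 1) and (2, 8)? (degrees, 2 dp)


u.v = 0, |u| = sqrt(17) = 4.1231, |v| = sqrt(68) = 8.2462
cos(theta) = u.v/(|u||v|) = 0/sqrt(1156) = 0
theta = acos(0) = 90 degrees

90 degrees


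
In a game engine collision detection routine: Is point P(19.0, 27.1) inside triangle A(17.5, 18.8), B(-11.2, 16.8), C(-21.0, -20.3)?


Cross products: AB x AP = -235.21, BC x BP = 1019.48, CA x CP = 260.9
All same sign? no

No, outside


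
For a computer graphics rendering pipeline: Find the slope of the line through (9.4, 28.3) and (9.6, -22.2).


slope = (y2-y1)/(x2-x1) = ((-22.2)-28.3)/(9.6-9.4) = (-50.5)/0.2 = -252.5

-252.5


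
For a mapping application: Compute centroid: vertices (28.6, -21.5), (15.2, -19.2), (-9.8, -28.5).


Centroid = ((x_A+x_B+x_C)/3, (y_A+y_B+y_C)/3)
= ((28.6+15.2+(-9.8))/3, ((-21.5)+(-19.2)+(-28.5))/3)
= (11.3333, -23.0667)

(11.3333, -23.0667)


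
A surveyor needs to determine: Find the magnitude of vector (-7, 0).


|u| = sqrt((-7)^2 + 0^2) = sqrt(49) = 7

7


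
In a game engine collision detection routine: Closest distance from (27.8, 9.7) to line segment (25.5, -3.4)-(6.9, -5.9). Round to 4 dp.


Project P onto AB: t = 0 (clamped to [0,1])
Closest point on segment: (25.5, -3.4)
Distance: 13.3004

13.3004


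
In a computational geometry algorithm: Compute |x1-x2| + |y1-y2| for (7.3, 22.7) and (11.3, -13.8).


|7.3-11.3| + |22.7-(-13.8)| = 4 + 36.5 = 40.5

40.5


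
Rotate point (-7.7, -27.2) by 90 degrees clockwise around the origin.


90° CW: (x,y) -> (y, -x)
(-7.7,-27.2) -> (-27.2, 7.7)

(-27.2, 7.7)


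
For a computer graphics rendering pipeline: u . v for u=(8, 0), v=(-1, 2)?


u . v = u_x*v_x + u_y*v_y = 8*(-1) + 0*2
= (-8) + 0 = -8

-8


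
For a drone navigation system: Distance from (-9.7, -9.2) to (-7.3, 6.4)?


dx=2.4, dy=15.6
d^2 = 2.4^2 + 15.6^2 = 249.12
d = sqrt(249.12) = 15.7835

15.7835


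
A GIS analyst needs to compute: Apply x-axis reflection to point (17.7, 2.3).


Reflection over x-axis: (x,y) -> (x,-y)
(17.7, 2.3) -> (17.7, -2.3)

(17.7, -2.3)


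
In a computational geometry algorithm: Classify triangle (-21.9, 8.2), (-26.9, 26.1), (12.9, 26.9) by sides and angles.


Side lengths squared: AB^2=345.41, BC^2=1584.68, CA^2=1560.73
Sorted: [345.41, 1560.73, 1584.68]
By sides: Scalene, By angles: Acute

Scalene, Acute


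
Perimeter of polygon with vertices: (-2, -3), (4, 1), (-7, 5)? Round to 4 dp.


Sides: (-2, -3)->(4, 1): sqrt(52) = 7.211103, (4, 1)->(-7, 5): sqrt(137) = 11.7047, (-7, 5)->(-2, -3): sqrt(89) = 9.433981
Sum = 28.349784
Perimeter = 28.3498

28.3498


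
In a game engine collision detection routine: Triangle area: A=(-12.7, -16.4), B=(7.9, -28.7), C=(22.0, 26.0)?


Area = |x_A(y_B-y_C) + x_B(y_C-y_A) + x_C(y_A-y_B)|/2
= |694.69 + 334.96 + 270.6|/2
= 1300.25/2 = 650.125

650.125


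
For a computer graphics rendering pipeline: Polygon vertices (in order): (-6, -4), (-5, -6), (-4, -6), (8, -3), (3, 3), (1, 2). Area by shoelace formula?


Shoelace sum: ((-6)*(-6) - (-5)*(-4)) + ((-5)*(-6) - (-4)*(-6)) + ((-4)*(-3) - 8*(-6)) + (8*3 - 3*(-3)) + (3*2 - 1*3) + (1*(-4) - (-6)*2)
= 126
Area = |126|/2 = 63

63


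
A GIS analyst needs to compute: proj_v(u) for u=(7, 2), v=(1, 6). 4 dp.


u.v = 19, |v| = sqrt(37) = 6.0828
Scalar projection = u.v / |v| = 19 / sqrt(37) = 3.1236

3.1236


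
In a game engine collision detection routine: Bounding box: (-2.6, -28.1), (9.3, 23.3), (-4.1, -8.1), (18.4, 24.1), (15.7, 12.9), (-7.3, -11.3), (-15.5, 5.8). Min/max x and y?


x range: [-15.5, 18.4]
y range: [-28.1, 24.1]
Bounding box: (-15.5,-28.1) to (18.4,24.1)

(-15.5,-28.1) to (18.4,24.1)


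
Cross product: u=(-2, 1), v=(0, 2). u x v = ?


u x v = u_x*v_y - u_y*v_x = (-2)*2 - 1*0
= (-4) - 0 = -4

-4


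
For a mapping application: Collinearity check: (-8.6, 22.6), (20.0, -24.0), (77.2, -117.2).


Cross product: (20-(-8.6))*((-117.2)-22.6) - ((-24)-22.6)*(77.2-(-8.6))
= 0

Yes, collinear


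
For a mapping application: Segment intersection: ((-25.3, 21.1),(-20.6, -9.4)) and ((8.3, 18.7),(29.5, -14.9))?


Cross products: d1=-1078.08, d2=-1566.76, d3=1013.52, d4=1502.2
d1*d2 < 0 and d3*d4 < 0? no

No, they don't intersect


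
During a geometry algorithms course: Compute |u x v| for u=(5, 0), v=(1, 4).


|u x v| = |5*4 - 0*1|
= |20 - 0| = 20

20


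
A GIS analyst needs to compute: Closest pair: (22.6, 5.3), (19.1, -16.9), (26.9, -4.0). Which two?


d(P0,P1) = 22.4742, d(P0,P2) = 10.246, d(P1,P2) = 15.0748
Closest: P0 and P2

Closest pair: (22.6, 5.3) and (26.9, -4.0), distance = 10.246


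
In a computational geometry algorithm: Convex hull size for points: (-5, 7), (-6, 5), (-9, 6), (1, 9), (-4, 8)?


Convex hull vertices (CCW): (-9, 6), (-6, 5), (1, 9), (-4, 8)
Count = 4

4


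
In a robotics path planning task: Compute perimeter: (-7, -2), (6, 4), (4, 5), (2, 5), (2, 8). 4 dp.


Sides: (-7, -2)->(6, 4): sqrt(205) = 14.317821, (6, 4)->(4, 5): sqrt(5) = 2.236068, (4, 5)->(2, 5): sqrt(4) = 2, (2, 5)->(2, 8): sqrt(9) = 3, (2, 8)->(-7, -2): sqrt(181) = 13.453624
Sum = 35.007513
Perimeter = 35.0075

35.0075


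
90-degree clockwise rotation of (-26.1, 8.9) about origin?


90° CW: (x,y) -> (y, -x)
(-26.1,8.9) -> (8.9, 26.1)

(8.9, 26.1)


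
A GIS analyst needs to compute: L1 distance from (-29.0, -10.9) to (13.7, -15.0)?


|(-29)-13.7| + |(-10.9)-(-15)| = 42.7 + 4.1 = 46.8

46.8


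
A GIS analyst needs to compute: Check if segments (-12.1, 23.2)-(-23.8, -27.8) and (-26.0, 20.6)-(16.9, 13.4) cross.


Cross products: d1=211.62, d2=-2060.52, d3=-678.48, d4=1593.66
d1*d2 < 0 and d3*d4 < 0? yes

Yes, they intersect


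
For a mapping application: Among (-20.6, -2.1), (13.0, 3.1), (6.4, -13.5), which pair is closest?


d(P0,P1) = 34, d(P0,P2) = 29.308, d(P1,P2) = 17.8639
Closest: P1 and P2

Closest pair: (13.0, 3.1) and (6.4, -13.5), distance = 17.8639


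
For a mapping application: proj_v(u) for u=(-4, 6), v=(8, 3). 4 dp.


u.v = -14, |v| = sqrt(73) = 8.544
Scalar projection = u.v / |v| = -14 / sqrt(73) = -1.6386

-1.6386


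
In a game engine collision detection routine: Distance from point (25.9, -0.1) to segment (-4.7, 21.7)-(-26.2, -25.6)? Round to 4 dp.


Project P onto AB: t = 0.1383 (clamped to [0,1])
Closest point on segment: (-7.6726, 15.1603)
Distance: 36.8781

36.8781


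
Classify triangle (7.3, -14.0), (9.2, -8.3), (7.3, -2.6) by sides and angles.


Side lengths squared: AB^2=36.1, BC^2=36.1, CA^2=129.96
Sorted: [36.1, 36.1, 129.96]
By sides: Isosceles, By angles: Obtuse

Isosceles, Obtuse


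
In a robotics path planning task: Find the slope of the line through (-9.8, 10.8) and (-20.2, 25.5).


slope = (y2-y1)/(x2-x1) = (25.5-10.8)/((-20.2)-(-9.8)) = 14.7/(-10.4) = -1.4135

-1.4135


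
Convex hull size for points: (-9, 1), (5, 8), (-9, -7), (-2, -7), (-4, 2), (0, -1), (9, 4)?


Convex hull vertices (CCW): (-9, -7), (-2, -7), (9, 4), (5, 8), (-9, 1)
Count = 5

5


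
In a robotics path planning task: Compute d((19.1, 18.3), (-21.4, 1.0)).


dx=-40.5, dy=-17.3
d^2 = (-40.5)^2 + (-17.3)^2 = 1939.54
d = sqrt(1939.54) = 44.0402

44.0402


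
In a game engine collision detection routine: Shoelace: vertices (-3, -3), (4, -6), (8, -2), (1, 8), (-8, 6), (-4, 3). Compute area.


Shoelace sum: ((-3)*(-6) - 4*(-3)) + (4*(-2) - 8*(-6)) + (8*8 - 1*(-2)) + (1*6 - (-8)*8) + ((-8)*3 - (-4)*6) + ((-4)*(-3) - (-3)*3)
= 227
Area = |227|/2 = 113.5

113.5


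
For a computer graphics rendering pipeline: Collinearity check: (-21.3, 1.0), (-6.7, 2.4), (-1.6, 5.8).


Cross product: ((-6.7)-(-21.3))*(5.8-1) - (2.4-1)*((-1.6)-(-21.3))
= 42.5

No, not collinear


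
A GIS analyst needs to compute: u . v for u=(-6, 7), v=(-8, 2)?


u . v = u_x*v_x + u_y*v_y = (-6)*(-8) + 7*2
= 48 + 14 = 62

62


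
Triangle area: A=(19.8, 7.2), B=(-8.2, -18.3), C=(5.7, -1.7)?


Area = |x_A(y_B-y_C) + x_B(y_C-y_A) + x_C(y_A-y_B)|/2
= |(-328.68) + 72.98 + 145.35|/2
= 110.35/2 = 55.175

55.175


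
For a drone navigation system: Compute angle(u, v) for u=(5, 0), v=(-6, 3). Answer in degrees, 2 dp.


u.v = -30, |u| = sqrt(25) = 5, |v| = sqrt(45) = 6.7082
cos(theta) = u.v/(|u||v|) = -30/sqrt(1125) = -0.894427
theta = acos(-0.894427) = 153.43 degrees

153.43 degrees


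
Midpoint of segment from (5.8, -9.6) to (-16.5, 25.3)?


M = ((5.8+(-16.5))/2, ((-9.6)+25.3)/2)
= (-5.35, 7.85)

(-5.35, 7.85)


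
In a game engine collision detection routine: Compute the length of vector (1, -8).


|u| = sqrt(1^2 + (-8)^2) = sqrt(65) = 8.0623

8.0623


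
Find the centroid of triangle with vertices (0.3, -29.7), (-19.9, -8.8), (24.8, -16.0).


Centroid = ((x_A+x_B+x_C)/3, (y_A+y_B+y_C)/3)
= ((0.3+(-19.9)+24.8)/3, ((-29.7)+(-8.8)+(-16))/3)
= (1.7333, -18.1667)

(1.7333, -18.1667)


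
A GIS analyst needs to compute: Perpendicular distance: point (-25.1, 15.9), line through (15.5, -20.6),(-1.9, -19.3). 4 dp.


|cross product| = 582.32
|line direction| = sqrt(304.45) = 17.4485
Distance = 582.32/sqrt(304.45) = 33.3737

33.3737


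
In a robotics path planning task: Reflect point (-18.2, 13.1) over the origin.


Reflection over origin: (x,y) -> (-x,-y)
(-18.2, 13.1) -> (18.2, -13.1)

(18.2, -13.1)


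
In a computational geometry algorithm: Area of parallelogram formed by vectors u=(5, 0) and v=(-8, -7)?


|u x v| = |5*(-7) - 0*(-8)|
= |(-35) - 0| = 35

35


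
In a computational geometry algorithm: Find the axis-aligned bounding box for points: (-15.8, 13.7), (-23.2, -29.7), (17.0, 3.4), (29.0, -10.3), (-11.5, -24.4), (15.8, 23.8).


x range: [-23.2, 29]
y range: [-29.7, 23.8]
Bounding box: (-23.2,-29.7) to (29,23.8)

(-23.2,-29.7) to (29,23.8)


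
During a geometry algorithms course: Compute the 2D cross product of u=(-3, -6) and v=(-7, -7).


u x v = u_x*v_y - u_y*v_x = (-3)*(-7) - (-6)*(-7)
= 21 - 42 = -21

-21


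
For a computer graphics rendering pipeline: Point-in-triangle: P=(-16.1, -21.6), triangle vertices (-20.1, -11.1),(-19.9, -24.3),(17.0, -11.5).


Cross products: AB x AP = 50.7, BC x BP = 50.99, CA x CP = 387.95
All same sign? yes

Yes, inside


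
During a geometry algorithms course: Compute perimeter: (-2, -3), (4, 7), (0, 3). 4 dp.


Sides: (-2, -3)->(4, 7): sqrt(136) = 11.661904, (4, 7)->(0, 3): sqrt(32) = 5.656854, (0, 3)->(-2, -3): sqrt(40) = 6.324555
Sum = 23.643313
Perimeter = 23.6433

23.6433


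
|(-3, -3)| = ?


|u| = sqrt((-3)^2 + (-3)^2) = sqrt(18) = 4.2426

4.2426


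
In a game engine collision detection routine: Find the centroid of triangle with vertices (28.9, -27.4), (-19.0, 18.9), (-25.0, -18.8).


Centroid = ((x_A+x_B+x_C)/3, (y_A+y_B+y_C)/3)
= ((28.9+(-19)+(-25))/3, ((-27.4)+18.9+(-18.8))/3)
= (-5.0333, -9.1)

(-5.0333, -9.1)


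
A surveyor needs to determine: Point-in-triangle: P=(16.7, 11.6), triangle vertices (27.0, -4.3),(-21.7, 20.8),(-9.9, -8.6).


Cross products: AB x AP = -515.8, BC x BP = 1020.4, CA x CP = 631
All same sign? no

No, outside


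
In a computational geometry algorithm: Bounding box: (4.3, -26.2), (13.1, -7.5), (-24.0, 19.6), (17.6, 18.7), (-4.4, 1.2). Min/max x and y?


x range: [-24, 17.6]
y range: [-26.2, 19.6]
Bounding box: (-24,-26.2) to (17.6,19.6)

(-24,-26.2) to (17.6,19.6)


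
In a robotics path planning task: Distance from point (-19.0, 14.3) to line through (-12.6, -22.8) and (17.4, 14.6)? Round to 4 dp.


|cross product| = 1352.36
|line direction| = sqrt(2298.76) = 47.9454
Distance = 1352.36/sqrt(2298.76) = 28.2063

28.2063


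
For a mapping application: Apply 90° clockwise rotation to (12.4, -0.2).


90° CW: (x,y) -> (y, -x)
(12.4,-0.2) -> (-0.2, -12.4)

(-0.2, -12.4)


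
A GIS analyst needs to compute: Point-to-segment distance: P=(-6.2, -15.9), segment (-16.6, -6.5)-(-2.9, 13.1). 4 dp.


Project P onto AB: t = 0 (clamped to [0,1])
Closest point on segment: (-16.6, -6.5)
Distance: 14.0186

14.0186


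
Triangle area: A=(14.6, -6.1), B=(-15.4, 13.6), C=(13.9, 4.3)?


Area = |x_A(y_B-y_C) + x_B(y_C-y_A) + x_C(y_A-y_B)|/2
= |135.78 + (-160.16) + (-273.83)|/2
= 298.21/2 = 149.105

149.105


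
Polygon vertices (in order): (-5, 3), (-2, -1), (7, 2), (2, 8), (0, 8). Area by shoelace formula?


Shoelace sum: ((-5)*(-1) - (-2)*3) + ((-2)*2 - 7*(-1)) + (7*8 - 2*2) + (2*8 - 0*8) + (0*3 - (-5)*8)
= 122
Area = |122|/2 = 61

61


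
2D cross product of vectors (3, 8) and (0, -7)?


u x v = u_x*v_y - u_y*v_x = 3*(-7) - 8*0
= (-21) - 0 = -21

-21


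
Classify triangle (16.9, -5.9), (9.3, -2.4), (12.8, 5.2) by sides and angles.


Side lengths squared: AB^2=70.01, BC^2=70.01, CA^2=140.02
Sorted: [70.01, 70.01, 140.02]
By sides: Isosceles, By angles: Right

Isosceles, Right


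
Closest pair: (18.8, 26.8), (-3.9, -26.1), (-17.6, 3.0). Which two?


d(P0,P1) = 57.5647, d(P0,P2) = 43.4902, d(P1,P2) = 32.1636
Closest: P1 and P2

Closest pair: (-3.9, -26.1) and (-17.6, 3.0), distance = 32.1636


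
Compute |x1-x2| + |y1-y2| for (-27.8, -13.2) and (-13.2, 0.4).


|(-27.8)-(-13.2)| + |(-13.2)-0.4| = 14.6 + 13.6 = 28.2

28.2


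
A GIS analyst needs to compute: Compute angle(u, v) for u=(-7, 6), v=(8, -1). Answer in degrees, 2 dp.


u.v = -62, |u| = sqrt(85) = 9.2195, |v| = sqrt(65) = 8.0623
cos(theta) = u.v/(|u||v|) = -62/sqrt(5525) = -0.834114
theta = acos(-0.834114) = 146.52 degrees

146.52 degrees


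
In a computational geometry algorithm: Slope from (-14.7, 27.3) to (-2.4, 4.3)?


slope = (y2-y1)/(x2-x1) = (4.3-27.3)/((-2.4)-(-14.7)) = (-23)/12.3 = -1.8699

-1.8699


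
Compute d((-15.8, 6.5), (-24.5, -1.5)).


dx=-8.7, dy=-8
d^2 = (-8.7)^2 + (-8)^2 = 139.69
d = sqrt(139.69) = 11.8191

11.8191


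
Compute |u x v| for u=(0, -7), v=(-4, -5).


|u x v| = |0*(-5) - (-7)*(-4)|
= |0 - 28| = 28

28


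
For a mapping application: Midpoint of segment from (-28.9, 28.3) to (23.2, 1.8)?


M = (((-28.9)+23.2)/2, (28.3+1.8)/2)
= (-2.85, 15.05)

(-2.85, 15.05)


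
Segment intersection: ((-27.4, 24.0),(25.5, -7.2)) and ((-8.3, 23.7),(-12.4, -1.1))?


Cross products: d1=-474.91, d2=964.93, d3=580.05, d4=-859.79
d1*d2 < 0 and d3*d4 < 0? yes

Yes, they intersect


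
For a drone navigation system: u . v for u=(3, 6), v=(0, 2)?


u . v = u_x*v_x + u_y*v_y = 3*0 + 6*2
= 0 + 12 = 12

12


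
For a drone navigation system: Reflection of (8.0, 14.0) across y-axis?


Reflection over y-axis: (x,y) -> (-x,y)
(8, 14) -> (-8, 14)

(-8, 14)


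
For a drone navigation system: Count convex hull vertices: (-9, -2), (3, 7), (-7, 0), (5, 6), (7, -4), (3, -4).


Convex hull vertices (CCW): (-9, -2), (3, -4), (7, -4), (5, 6), (3, 7), (-7, 0)
Count = 6

6


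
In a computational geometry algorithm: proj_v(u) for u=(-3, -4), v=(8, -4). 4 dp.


u.v = -8, |v| = sqrt(80) = 8.9443
Scalar projection = u.v / |v| = -8 / sqrt(80) = -0.8944

-0.8944


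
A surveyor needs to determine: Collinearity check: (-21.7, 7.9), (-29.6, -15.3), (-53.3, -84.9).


Cross product: ((-29.6)-(-21.7))*((-84.9)-7.9) - ((-15.3)-7.9)*((-53.3)-(-21.7))
= 0

Yes, collinear


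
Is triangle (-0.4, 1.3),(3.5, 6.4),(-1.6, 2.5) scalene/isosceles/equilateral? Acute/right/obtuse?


Side lengths squared: AB^2=41.22, BC^2=41.22, CA^2=2.88
Sorted: [2.88, 41.22, 41.22]
By sides: Isosceles, By angles: Acute

Isosceles, Acute


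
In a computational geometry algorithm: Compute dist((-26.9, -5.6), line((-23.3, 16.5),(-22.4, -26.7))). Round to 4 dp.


|cross product| = 175.41
|line direction| = sqrt(1867.05) = 43.2094
Distance = 175.41/sqrt(1867.05) = 4.0595

4.0595


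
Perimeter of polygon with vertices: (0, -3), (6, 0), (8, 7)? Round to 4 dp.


Sides: (0, -3)->(6, 0): sqrt(45) = 6.708204, (6, 0)->(8, 7): sqrt(53) = 7.28011, (8, 7)->(0, -3): sqrt(164) = 12.806248
Sum = 26.794562
Perimeter = 26.7946

26.7946


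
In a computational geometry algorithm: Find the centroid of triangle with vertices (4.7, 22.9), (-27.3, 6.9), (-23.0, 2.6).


Centroid = ((x_A+x_B+x_C)/3, (y_A+y_B+y_C)/3)
= ((4.7+(-27.3)+(-23))/3, (22.9+6.9+2.6)/3)
= (-15.2, 10.8)

(-15.2, 10.8)


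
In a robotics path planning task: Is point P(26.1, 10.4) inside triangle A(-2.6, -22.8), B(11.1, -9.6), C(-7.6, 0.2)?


Cross products: AB x AP = 76, BC x BP = -521, CA x CP = 826.1
All same sign? no

No, outside


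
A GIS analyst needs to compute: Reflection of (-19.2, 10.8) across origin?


Reflection over origin: (x,y) -> (-x,-y)
(-19.2, 10.8) -> (19.2, -10.8)

(19.2, -10.8)


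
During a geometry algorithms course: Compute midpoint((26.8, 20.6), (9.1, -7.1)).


M = ((26.8+9.1)/2, (20.6+(-7.1))/2)
= (17.95, 6.75)

(17.95, 6.75)


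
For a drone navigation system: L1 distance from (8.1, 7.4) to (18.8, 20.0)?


|8.1-18.8| + |7.4-20| = 10.7 + 12.6 = 23.3

23.3


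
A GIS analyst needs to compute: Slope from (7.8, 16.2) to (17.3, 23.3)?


slope = (y2-y1)/(x2-x1) = (23.3-16.2)/(17.3-7.8) = 7.1/9.5 = 0.7474

0.7474


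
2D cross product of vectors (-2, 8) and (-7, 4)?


u x v = u_x*v_y - u_y*v_x = (-2)*4 - 8*(-7)
= (-8) - (-56) = 48

48


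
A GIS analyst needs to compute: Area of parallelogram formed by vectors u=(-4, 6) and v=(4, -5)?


|u x v| = |(-4)*(-5) - 6*4|
= |20 - 24| = 4

4


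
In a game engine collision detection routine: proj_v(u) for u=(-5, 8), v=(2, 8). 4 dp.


u.v = 54, |v| = sqrt(68) = 8.2462
Scalar projection = u.v / |v| = 54 / sqrt(68) = 6.5485

6.5485


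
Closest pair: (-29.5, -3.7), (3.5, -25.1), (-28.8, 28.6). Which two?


d(P0,P1) = 39.3314, d(P0,P2) = 32.3076, d(P1,P2) = 62.6656
Closest: P0 and P2

Closest pair: (-29.5, -3.7) and (-28.8, 28.6), distance = 32.3076


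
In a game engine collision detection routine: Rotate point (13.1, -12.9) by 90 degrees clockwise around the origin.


90° CW: (x,y) -> (y, -x)
(13.1,-12.9) -> (-12.9, -13.1)

(-12.9, -13.1)


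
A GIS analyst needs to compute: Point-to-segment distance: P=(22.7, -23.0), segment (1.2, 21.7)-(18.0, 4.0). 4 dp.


Project P onto AB: t = 1 (clamped to [0,1])
Closest point on segment: (18, 4)
Distance: 27.406

27.406


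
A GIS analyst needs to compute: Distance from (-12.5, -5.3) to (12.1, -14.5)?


dx=24.6, dy=-9.2
d^2 = 24.6^2 + (-9.2)^2 = 689.8
d = sqrt(689.8) = 26.264

26.264


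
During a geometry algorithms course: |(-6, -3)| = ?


|u| = sqrt((-6)^2 + (-3)^2) = sqrt(45) = 6.7082

6.7082


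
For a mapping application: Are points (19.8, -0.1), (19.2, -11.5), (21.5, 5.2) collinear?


Cross product: (19.2-19.8)*(5.2-(-0.1)) - ((-11.5)-(-0.1))*(21.5-19.8)
= 16.2

No, not collinear


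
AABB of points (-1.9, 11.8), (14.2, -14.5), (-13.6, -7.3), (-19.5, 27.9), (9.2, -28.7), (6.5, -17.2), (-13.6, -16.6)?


x range: [-19.5, 14.2]
y range: [-28.7, 27.9]
Bounding box: (-19.5,-28.7) to (14.2,27.9)

(-19.5,-28.7) to (14.2,27.9)


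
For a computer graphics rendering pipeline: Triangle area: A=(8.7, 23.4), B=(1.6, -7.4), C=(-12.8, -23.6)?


Area = |x_A(y_B-y_C) + x_B(y_C-y_A) + x_C(y_A-y_B)|/2
= |140.94 + (-75.2) + (-394.24)|/2
= 328.5/2 = 164.25

164.25


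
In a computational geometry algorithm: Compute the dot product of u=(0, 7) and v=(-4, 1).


u . v = u_x*v_x + u_y*v_y = 0*(-4) + 7*1
= 0 + 7 = 7

7


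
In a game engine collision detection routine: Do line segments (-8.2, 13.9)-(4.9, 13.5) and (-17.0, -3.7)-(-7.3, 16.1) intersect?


Cross products: d1=-3.52, d2=-266.78, d3=-234.08, d4=29.18
d1*d2 < 0 and d3*d4 < 0? no

No, they don't intersect


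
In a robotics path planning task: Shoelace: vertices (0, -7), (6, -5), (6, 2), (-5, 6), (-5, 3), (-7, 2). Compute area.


Shoelace sum: (0*(-5) - 6*(-7)) + (6*2 - 6*(-5)) + (6*6 - (-5)*2) + ((-5)*3 - (-5)*6) + ((-5)*2 - (-7)*3) + ((-7)*(-7) - 0*2)
= 205
Area = |205|/2 = 102.5

102.5


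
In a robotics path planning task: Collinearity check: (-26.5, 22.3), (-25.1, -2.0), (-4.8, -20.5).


Cross product: ((-25.1)-(-26.5))*((-20.5)-22.3) - ((-2)-22.3)*((-4.8)-(-26.5))
= 467.39

No, not collinear


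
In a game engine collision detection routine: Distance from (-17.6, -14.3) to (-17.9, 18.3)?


dx=-0.3, dy=32.6
d^2 = (-0.3)^2 + 32.6^2 = 1062.85
d = sqrt(1062.85) = 32.6014

32.6014


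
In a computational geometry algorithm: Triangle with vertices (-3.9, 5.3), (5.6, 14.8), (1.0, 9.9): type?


Side lengths squared: AB^2=180.5, BC^2=45.17, CA^2=45.17
Sorted: [45.17, 45.17, 180.5]
By sides: Isosceles, By angles: Obtuse

Isosceles, Obtuse


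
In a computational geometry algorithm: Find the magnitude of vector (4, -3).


|u| = sqrt(4^2 + (-3)^2) = sqrt(25) = 5

5


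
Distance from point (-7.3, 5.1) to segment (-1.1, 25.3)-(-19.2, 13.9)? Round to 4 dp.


Project P onto AB: t = 0.7485 (clamped to [0,1])
Closest point on segment: (-14.6482, 16.7669)
Distance: 13.7881

13.7881


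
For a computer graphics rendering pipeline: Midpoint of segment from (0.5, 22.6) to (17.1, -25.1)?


M = ((0.5+17.1)/2, (22.6+(-25.1))/2)
= (8.8, -1.25)

(8.8, -1.25)


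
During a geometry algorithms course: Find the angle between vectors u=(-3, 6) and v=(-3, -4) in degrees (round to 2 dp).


u.v = -15, |u| = sqrt(45) = 6.7082, |v| = sqrt(25) = 5
cos(theta) = u.v/(|u||v|) = -15/sqrt(1125) = -0.447214
theta = acos(-0.447214) = 116.57 degrees

116.57 degrees


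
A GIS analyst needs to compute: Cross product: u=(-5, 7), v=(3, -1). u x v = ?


u x v = u_x*v_y - u_y*v_x = (-5)*(-1) - 7*3
= 5 - 21 = -16

-16


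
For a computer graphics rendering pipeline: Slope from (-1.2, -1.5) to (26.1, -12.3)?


slope = (y2-y1)/(x2-x1) = ((-12.3)-(-1.5))/(26.1-(-1.2)) = (-10.8)/27.3 = -0.3956

-0.3956


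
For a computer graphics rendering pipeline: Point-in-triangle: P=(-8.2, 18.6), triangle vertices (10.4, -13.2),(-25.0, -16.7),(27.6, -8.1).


Cross products: AB x AP = -1190.82, BC x BP = 1712.3, CA x CP = -641.82
All same sign? no

No, outside


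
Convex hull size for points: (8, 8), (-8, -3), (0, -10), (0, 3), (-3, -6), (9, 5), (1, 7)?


Convex hull vertices (CCW): (-8, -3), (0, -10), (9, 5), (8, 8), (1, 7)
Count = 5

5


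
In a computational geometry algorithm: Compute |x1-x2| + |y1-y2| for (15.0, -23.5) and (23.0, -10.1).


|15-23| + |(-23.5)-(-10.1)| = 8 + 13.4 = 21.4

21.4


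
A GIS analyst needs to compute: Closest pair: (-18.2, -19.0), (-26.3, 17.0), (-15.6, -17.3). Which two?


d(P0,P1) = 36.9, d(P0,P2) = 3.1064, d(P1,P2) = 35.9302
Closest: P0 and P2

Closest pair: (-18.2, -19.0) and (-15.6, -17.3), distance = 3.1064


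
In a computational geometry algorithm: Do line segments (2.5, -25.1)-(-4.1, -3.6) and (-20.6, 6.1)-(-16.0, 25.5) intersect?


Cross products: d1=-591.66, d2=-364.72, d3=290.73, d4=63.79
d1*d2 < 0 and d3*d4 < 0? no

No, they don't intersect


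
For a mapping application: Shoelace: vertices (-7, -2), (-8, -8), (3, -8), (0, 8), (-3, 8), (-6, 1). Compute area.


Shoelace sum: ((-7)*(-8) - (-8)*(-2)) + ((-8)*(-8) - 3*(-8)) + (3*8 - 0*(-8)) + (0*8 - (-3)*8) + ((-3)*1 - (-6)*8) + ((-6)*(-2) - (-7)*1)
= 240
Area = |240|/2 = 120

120


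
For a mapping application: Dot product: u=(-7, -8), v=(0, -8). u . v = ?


u . v = u_x*v_x + u_y*v_y = (-7)*0 + (-8)*(-8)
= 0 + 64 = 64

64


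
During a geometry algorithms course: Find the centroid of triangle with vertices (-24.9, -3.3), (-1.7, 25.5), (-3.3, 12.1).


Centroid = ((x_A+x_B+x_C)/3, (y_A+y_B+y_C)/3)
= (((-24.9)+(-1.7)+(-3.3))/3, ((-3.3)+25.5+12.1)/3)
= (-9.9667, 11.4333)

(-9.9667, 11.4333)


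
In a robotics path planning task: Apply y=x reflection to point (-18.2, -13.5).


Reflection over y=x: (x,y) -> (y,x)
(-18.2, -13.5) -> (-13.5, -18.2)

(-13.5, -18.2)


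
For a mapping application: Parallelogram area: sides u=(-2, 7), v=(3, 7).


|u x v| = |(-2)*7 - 7*3|
= |(-14) - 21| = 35

35


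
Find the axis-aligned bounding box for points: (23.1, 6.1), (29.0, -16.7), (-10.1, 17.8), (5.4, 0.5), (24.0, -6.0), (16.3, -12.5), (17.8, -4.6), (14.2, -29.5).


x range: [-10.1, 29]
y range: [-29.5, 17.8]
Bounding box: (-10.1,-29.5) to (29,17.8)

(-10.1,-29.5) to (29,17.8)


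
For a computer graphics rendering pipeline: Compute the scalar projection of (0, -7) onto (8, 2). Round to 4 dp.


u.v = -14, |v| = sqrt(68) = 8.2462
Scalar projection = u.v / |v| = -14 / sqrt(68) = -1.6977

-1.6977


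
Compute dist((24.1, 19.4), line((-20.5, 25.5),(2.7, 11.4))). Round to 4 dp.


|cross product| = 487.34
|line direction| = sqrt(737.05) = 27.1487
Distance = 487.34/sqrt(737.05) = 17.9508

17.9508


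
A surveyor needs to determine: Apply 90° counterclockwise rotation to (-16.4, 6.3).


90° CCW: (x,y) -> (-y, x)
(-16.4,6.3) -> (-6.3, -16.4)

(-6.3, -16.4)


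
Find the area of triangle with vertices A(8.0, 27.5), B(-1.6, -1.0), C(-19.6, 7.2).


Area = |x_A(y_B-y_C) + x_B(y_C-y_A) + x_C(y_A-y_B)|/2
= |(-65.6) + 32.48 + (-558.6)|/2
= 591.72/2 = 295.86

295.86


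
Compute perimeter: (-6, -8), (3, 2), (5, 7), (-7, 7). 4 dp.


Sides: (-6, -8)->(3, 2): sqrt(181) = 13.453624, (3, 2)->(5, 7): sqrt(29) = 5.385165, (5, 7)->(-7, 7): sqrt(144) = 12, (-7, 7)->(-6, -8): sqrt(226) = 15.033296
Sum = 45.872085
Perimeter = 45.8721

45.8721


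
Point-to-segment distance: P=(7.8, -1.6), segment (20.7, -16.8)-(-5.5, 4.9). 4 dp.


Project P onto AB: t = 0.577 (clamped to [0,1])
Closest point on segment: (5.5817, -4.2783)
Distance: 3.4777

3.4777


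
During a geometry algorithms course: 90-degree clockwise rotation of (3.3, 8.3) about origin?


90° CW: (x,y) -> (y, -x)
(3.3,8.3) -> (8.3, -3.3)

(8.3, -3.3)


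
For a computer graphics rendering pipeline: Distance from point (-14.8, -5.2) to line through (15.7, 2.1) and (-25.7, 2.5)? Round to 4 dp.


|cross product| = 314.42
|line direction| = sqrt(1714.12) = 41.4019
Distance = 314.42/sqrt(1714.12) = 7.5943

7.5943


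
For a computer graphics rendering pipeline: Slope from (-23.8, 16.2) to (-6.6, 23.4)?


slope = (y2-y1)/(x2-x1) = (23.4-16.2)/((-6.6)-(-23.8)) = 7.2/17.2 = 0.4186

0.4186


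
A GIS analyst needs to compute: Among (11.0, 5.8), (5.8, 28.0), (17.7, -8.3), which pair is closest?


d(P0,P1) = 22.8009, d(P0,P2) = 15.6109, d(P1,P2) = 38.2008
Closest: P0 and P2

Closest pair: (11.0, 5.8) and (17.7, -8.3), distance = 15.6109


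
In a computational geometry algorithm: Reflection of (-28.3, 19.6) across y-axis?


Reflection over y-axis: (x,y) -> (-x,y)
(-28.3, 19.6) -> (28.3, 19.6)

(28.3, 19.6)


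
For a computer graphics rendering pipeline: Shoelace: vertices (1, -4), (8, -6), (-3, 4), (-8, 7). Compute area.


Shoelace sum: (1*(-6) - 8*(-4)) + (8*4 - (-3)*(-6)) + ((-3)*7 - (-8)*4) + ((-8)*(-4) - 1*7)
= 76
Area = |76|/2 = 38

38


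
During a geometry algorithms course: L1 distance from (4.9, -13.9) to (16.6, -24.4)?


|4.9-16.6| + |(-13.9)-(-24.4)| = 11.7 + 10.5 = 22.2

22.2


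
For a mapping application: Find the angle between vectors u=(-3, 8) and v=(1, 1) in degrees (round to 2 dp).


u.v = 5, |u| = sqrt(73) = 8.544, |v| = sqrt(2) = 1.4142
cos(theta) = u.v/(|u||v|) = 5/sqrt(146) = 0.413803
theta = acos(0.413803) = 65.56 degrees

65.56 degrees


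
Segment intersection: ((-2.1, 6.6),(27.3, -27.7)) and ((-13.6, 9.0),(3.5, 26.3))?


Cross products: d1=-239.99, d2=-1335.14, d3=-323.89, d4=771.26
d1*d2 < 0 and d3*d4 < 0? no

No, they don't intersect


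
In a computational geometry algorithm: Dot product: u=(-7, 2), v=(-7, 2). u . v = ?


u . v = u_x*v_x + u_y*v_y = (-7)*(-7) + 2*2
= 49 + 4 = 53

53


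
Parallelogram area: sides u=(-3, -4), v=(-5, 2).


|u x v| = |(-3)*2 - (-4)*(-5)|
= |(-6) - 20| = 26

26


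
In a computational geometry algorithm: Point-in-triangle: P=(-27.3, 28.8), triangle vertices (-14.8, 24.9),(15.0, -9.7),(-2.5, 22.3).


Cross products: AB x AP = -316.28, BC x BP = 679.85, CA x CP = -15.47
All same sign? no

No, outside


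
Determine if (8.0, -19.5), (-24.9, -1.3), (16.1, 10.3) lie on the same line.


Cross product: ((-24.9)-8)*(10.3-(-19.5)) - ((-1.3)-(-19.5))*(16.1-8)
= -1127.84

No, not collinear


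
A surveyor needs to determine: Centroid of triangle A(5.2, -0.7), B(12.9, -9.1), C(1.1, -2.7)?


Centroid = ((x_A+x_B+x_C)/3, (y_A+y_B+y_C)/3)
= ((5.2+12.9+1.1)/3, ((-0.7)+(-9.1)+(-2.7))/3)
= (6.4, -4.1667)

(6.4, -4.1667)


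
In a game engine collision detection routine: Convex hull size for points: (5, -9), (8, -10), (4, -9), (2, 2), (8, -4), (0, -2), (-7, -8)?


Convex hull vertices (CCW): (-7, -8), (8, -10), (8, -4), (2, 2)
Count = 4

4


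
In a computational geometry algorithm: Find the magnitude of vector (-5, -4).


|u| = sqrt((-5)^2 + (-4)^2) = sqrt(41) = 6.4031

6.4031


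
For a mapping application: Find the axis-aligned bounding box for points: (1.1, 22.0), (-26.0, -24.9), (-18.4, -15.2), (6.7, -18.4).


x range: [-26, 6.7]
y range: [-24.9, 22]
Bounding box: (-26,-24.9) to (6.7,22)

(-26,-24.9) to (6.7,22)


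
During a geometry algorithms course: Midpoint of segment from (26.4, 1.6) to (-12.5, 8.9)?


M = ((26.4+(-12.5))/2, (1.6+8.9)/2)
= (6.95, 5.25)

(6.95, 5.25)


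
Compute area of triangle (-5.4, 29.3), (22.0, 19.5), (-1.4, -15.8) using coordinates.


Area = |x_A(y_B-y_C) + x_B(y_C-y_A) + x_C(y_A-y_B)|/2
= |(-190.62) + (-992.2) + (-13.72)|/2
= 1196.54/2 = 598.27

598.27


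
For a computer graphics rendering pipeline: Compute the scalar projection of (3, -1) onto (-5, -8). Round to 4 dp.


u.v = -7, |v| = sqrt(89) = 9.434
Scalar projection = u.v / |v| = -7 / sqrt(89) = -0.742

-0.742


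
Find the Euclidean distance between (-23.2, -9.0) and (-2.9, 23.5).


dx=20.3, dy=32.5
d^2 = 20.3^2 + 32.5^2 = 1468.34
d = sqrt(1468.34) = 38.3189

38.3189


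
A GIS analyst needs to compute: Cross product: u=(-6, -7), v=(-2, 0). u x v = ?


u x v = u_x*v_y - u_y*v_x = (-6)*0 - (-7)*(-2)
= 0 - 14 = -14

-14


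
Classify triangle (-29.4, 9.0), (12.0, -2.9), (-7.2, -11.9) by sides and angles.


Side lengths squared: AB^2=1855.57, BC^2=449.64, CA^2=929.65
Sorted: [449.64, 929.65, 1855.57]
By sides: Scalene, By angles: Obtuse

Scalene, Obtuse


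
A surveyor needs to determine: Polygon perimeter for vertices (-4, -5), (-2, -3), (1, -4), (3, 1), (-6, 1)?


Sides: (-4, -5)->(-2, -3): sqrt(8) = 2.828427, (-2, -3)->(1, -4): sqrt(10) = 3.162278, (1, -4)->(3, 1): sqrt(29) = 5.385165, (3, 1)->(-6, 1): sqrt(81) = 9, (-6, 1)->(-4, -5): sqrt(40) = 6.324555
Sum = 26.700425
Perimeter = 26.7004

26.7004


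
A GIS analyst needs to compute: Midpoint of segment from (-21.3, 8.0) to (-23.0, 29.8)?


M = (((-21.3)+(-23))/2, (8+29.8)/2)
= (-22.15, 18.9)

(-22.15, 18.9)


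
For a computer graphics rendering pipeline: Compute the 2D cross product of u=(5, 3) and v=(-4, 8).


u x v = u_x*v_y - u_y*v_x = 5*8 - 3*(-4)
= 40 - (-12) = 52

52


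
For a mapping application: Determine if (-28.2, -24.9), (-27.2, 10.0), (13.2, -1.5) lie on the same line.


Cross product: ((-27.2)-(-28.2))*((-1.5)-(-24.9)) - (10-(-24.9))*(13.2-(-28.2))
= -1421.46

No, not collinear


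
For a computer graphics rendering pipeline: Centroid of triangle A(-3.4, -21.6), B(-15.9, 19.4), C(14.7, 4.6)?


Centroid = ((x_A+x_B+x_C)/3, (y_A+y_B+y_C)/3)
= (((-3.4)+(-15.9)+14.7)/3, ((-21.6)+19.4+4.6)/3)
= (-1.5333, 0.8)

(-1.5333, 0.8)


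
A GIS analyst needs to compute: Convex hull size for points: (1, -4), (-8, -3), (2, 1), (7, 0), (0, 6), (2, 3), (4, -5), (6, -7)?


Convex hull vertices (CCW): (-8, -3), (6, -7), (7, 0), (0, 6)
Count = 4

4


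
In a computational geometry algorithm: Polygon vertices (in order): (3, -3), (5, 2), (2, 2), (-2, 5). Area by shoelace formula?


Shoelace sum: (3*2 - 5*(-3)) + (5*2 - 2*2) + (2*5 - (-2)*2) + ((-2)*(-3) - 3*5)
= 32
Area = |32|/2 = 16

16


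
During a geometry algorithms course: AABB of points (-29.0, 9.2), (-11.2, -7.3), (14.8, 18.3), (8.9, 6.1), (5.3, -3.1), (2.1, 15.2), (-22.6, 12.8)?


x range: [-29, 14.8]
y range: [-7.3, 18.3]
Bounding box: (-29,-7.3) to (14.8,18.3)

(-29,-7.3) to (14.8,18.3)


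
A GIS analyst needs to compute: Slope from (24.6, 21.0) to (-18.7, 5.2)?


slope = (y2-y1)/(x2-x1) = (5.2-21)/((-18.7)-24.6) = (-15.8)/(-43.3) = 0.3649

0.3649


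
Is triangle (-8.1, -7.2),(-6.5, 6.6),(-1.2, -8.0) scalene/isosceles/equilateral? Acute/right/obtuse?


Side lengths squared: AB^2=193, BC^2=241.25, CA^2=48.25
Sorted: [48.25, 193, 241.25]
By sides: Scalene, By angles: Right

Scalene, Right


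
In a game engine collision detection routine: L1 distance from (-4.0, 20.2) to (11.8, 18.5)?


|(-4)-11.8| + |20.2-18.5| = 15.8 + 1.7 = 17.5

17.5


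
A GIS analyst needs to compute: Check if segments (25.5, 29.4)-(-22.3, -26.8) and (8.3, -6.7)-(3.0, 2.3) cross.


Cross products: d1=-346.13, d2=381.93, d3=758.94, d4=30.88
d1*d2 < 0 and d3*d4 < 0? no

No, they don't intersect


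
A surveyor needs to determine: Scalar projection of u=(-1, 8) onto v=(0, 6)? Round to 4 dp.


u.v = 48, |v| = sqrt(36) = 6
Scalar projection = u.v / |v| = 48 / sqrt(36) = 8

8


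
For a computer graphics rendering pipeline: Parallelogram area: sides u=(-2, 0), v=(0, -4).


|u x v| = |(-2)*(-4) - 0*0|
= |8 - 0| = 8

8


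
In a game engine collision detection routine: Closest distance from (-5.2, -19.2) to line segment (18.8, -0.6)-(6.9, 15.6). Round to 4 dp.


Project P onto AB: t = 0 (clamped to [0,1])
Closest point on segment: (18.8, -0.6)
Distance: 30.3638

30.3638


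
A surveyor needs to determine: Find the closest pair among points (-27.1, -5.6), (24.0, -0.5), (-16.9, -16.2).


d(P0,P1) = 51.3539, d(P0,P2) = 14.7105, d(P1,P2) = 43.8098
Closest: P0 and P2

Closest pair: (-27.1, -5.6) and (-16.9, -16.2), distance = 14.7105


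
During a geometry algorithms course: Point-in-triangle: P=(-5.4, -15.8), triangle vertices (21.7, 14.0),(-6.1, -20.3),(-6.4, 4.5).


Cross products: AB x AP = -101.09, BC x BP = -18.71, CA x CP = -579.93
All same sign? yes

Yes, inside


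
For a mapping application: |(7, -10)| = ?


|u| = sqrt(7^2 + (-10)^2) = sqrt(149) = 12.2066

12.2066


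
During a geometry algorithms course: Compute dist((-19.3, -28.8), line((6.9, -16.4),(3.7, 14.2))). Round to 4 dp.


|cross product| = 841.4
|line direction| = sqrt(946.6) = 30.7669
Distance = 841.4/sqrt(946.6) = 27.3476

27.3476


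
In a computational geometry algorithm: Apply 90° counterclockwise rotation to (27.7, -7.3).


90° CCW: (x,y) -> (-y, x)
(27.7,-7.3) -> (7.3, 27.7)

(7.3, 27.7)


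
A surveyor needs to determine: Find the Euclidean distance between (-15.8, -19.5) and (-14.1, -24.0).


dx=1.7, dy=-4.5
d^2 = 1.7^2 + (-4.5)^2 = 23.14
d = sqrt(23.14) = 4.8104

4.8104


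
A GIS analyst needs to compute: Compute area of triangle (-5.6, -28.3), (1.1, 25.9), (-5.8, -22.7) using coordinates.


Area = |x_A(y_B-y_C) + x_B(y_C-y_A) + x_C(y_A-y_B)|/2
= |(-272.16) + 6.16 + 314.36|/2
= 48.36/2 = 24.18

24.18


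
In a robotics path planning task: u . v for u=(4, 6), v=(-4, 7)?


u . v = u_x*v_x + u_y*v_y = 4*(-4) + 6*7
= (-16) + 42 = 26

26


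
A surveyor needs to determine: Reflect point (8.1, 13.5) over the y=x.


Reflection over y=x: (x,y) -> (y,x)
(8.1, 13.5) -> (13.5, 8.1)

(13.5, 8.1)


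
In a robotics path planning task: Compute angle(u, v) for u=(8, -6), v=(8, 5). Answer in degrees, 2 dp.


u.v = 34, |u| = sqrt(100) = 10, |v| = sqrt(89) = 9.434
cos(theta) = u.v/(|u||v|) = 34/sqrt(8900) = 0.360399
theta = acos(0.360399) = 68.88 degrees

68.88 degrees


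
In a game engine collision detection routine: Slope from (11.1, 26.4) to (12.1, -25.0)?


slope = (y2-y1)/(x2-x1) = ((-25)-26.4)/(12.1-11.1) = (-51.4)/1 = -51.4

-51.4


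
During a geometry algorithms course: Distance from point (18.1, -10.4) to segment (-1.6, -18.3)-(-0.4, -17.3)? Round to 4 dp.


Project P onto AB: t = 1 (clamped to [0,1])
Closest point on segment: (-0.4, -17.3)
Distance: 19.7449

19.7449


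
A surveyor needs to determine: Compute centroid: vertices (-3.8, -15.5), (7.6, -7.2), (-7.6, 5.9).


Centroid = ((x_A+x_B+x_C)/3, (y_A+y_B+y_C)/3)
= (((-3.8)+7.6+(-7.6))/3, ((-15.5)+(-7.2)+5.9)/3)
= (-1.2667, -5.6)

(-1.2667, -5.6)


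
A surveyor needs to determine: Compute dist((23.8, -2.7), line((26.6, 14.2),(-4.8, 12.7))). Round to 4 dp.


|cross product| = 526.46
|line direction| = sqrt(988.21) = 31.4358
Distance = 526.46/sqrt(988.21) = 16.7471

16.7471


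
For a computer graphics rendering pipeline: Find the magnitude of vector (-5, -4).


|u| = sqrt((-5)^2 + (-4)^2) = sqrt(41) = 6.4031

6.4031


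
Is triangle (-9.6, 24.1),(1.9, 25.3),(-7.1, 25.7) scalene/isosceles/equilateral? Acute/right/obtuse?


Side lengths squared: AB^2=133.69, BC^2=81.16, CA^2=8.81
Sorted: [8.81, 81.16, 133.69]
By sides: Scalene, By angles: Obtuse

Scalene, Obtuse


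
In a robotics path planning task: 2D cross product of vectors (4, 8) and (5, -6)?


u x v = u_x*v_y - u_y*v_x = 4*(-6) - 8*5
= (-24) - 40 = -64

-64


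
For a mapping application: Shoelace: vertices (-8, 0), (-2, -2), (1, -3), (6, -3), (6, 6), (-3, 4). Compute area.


Shoelace sum: ((-8)*(-2) - (-2)*0) + ((-2)*(-3) - 1*(-2)) + (1*(-3) - 6*(-3)) + (6*6 - 6*(-3)) + (6*4 - (-3)*6) + ((-3)*0 - (-8)*4)
= 167
Area = |167|/2 = 83.5

83.5


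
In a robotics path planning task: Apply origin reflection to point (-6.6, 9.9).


Reflection over origin: (x,y) -> (-x,-y)
(-6.6, 9.9) -> (6.6, -9.9)

(6.6, -9.9)


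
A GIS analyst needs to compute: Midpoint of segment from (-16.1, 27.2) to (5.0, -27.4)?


M = (((-16.1)+5)/2, (27.2+(-27.4))/2)
= (-5.55, -0.1)

(-5.55, -0.1)


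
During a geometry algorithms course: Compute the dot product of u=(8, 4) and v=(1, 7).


u . v = u_x*v_x + u_y*v_y = 8*1 + 4*7
= 8 + 28 = 36

36


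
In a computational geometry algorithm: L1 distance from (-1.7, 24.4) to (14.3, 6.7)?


|(-1.7)-14.3| + |24.4-6.7| = 16 + 17.7 = 33.7

33.7


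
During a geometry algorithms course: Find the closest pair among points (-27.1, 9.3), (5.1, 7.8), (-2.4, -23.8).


d(P0,P1) = 32.2349, d(P0,P2) = 41.3001, d(P1,P2) = 32.4778
Closest: P0 and P1

Closest pair: (-27.1, 9.3) and (5.1, 7.8), distance = 32.2349


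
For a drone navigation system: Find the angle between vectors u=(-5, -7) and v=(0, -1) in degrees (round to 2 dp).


u.v = 7, |u| = sqrt(74) = 8.6023, |v| = sqrt(1) = 1
cos(theta) = u.v/(|u||v|) = 7/sqrt(74) = 0.813733
theta = acos(0.813733) = 35.54 degrees

35.54 degrees


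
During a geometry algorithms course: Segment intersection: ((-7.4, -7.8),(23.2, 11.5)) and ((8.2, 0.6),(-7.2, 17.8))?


Cross products: d1=397.68, d2=-425.86, d3=-44.04, d4=779.5
d1*d2 < 0 and d3*d4 < 0? yes

Yes, they intersect


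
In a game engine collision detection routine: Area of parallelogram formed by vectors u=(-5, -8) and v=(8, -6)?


|u x v| = |(-5)*(-6) - (-8)*8|
= |30 - (-64)| = 94

94


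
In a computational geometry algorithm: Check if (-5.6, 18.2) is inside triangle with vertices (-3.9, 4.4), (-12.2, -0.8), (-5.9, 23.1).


Cross products: AB x AP = -123.38, BC x BP = -38.04, CA x CP = -4.19
All same sign? yes

Yes, inside
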